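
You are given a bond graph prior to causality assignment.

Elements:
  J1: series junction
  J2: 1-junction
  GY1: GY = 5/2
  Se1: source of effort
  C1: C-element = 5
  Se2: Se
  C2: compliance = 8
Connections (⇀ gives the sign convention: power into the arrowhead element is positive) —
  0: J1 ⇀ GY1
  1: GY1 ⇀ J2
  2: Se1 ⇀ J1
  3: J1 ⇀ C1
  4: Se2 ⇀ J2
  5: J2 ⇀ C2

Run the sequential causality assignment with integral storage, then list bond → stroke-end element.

b0 |GY1
b1 |GY1
b2 |J1
b3 |J1
b4 |J2
b5 |J2

β2 →J1  (source Se1 imposes e)
β4 →J2  (source Se2 imposes e)
β3 →J1  (prefer integral on C1)
β0 →GY1  (J1 needs exactly one f-in)
β1 →GY1  (through GY1, causality inverts; strokes same side of GY1)
β5 →J2  (1-jn J2 has f-setter on 1)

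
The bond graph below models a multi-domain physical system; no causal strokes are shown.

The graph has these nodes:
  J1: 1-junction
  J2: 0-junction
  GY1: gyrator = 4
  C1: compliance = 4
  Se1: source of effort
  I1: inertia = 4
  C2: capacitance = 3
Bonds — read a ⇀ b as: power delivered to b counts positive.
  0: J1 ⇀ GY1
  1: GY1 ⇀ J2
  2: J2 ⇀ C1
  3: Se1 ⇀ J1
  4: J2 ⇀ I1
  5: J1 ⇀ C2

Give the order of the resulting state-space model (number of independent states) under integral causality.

3  (C1, C2, I1 all integral)

β3 stroke→J1  (Se1 (Se) sets effort on bond)
β2 stroke→J2  (C1: C, integral causality)
β1 stroke→GY1  (J2: bond 2 brought effort, rest push out)
β4 stroke→I1  (J2 effort already set via bond 2)
β0 stroke→GY1  (GY GY1: same side as bond 1)
β5 stroke→J1  (J1: bond 0 brought flow, rest push out)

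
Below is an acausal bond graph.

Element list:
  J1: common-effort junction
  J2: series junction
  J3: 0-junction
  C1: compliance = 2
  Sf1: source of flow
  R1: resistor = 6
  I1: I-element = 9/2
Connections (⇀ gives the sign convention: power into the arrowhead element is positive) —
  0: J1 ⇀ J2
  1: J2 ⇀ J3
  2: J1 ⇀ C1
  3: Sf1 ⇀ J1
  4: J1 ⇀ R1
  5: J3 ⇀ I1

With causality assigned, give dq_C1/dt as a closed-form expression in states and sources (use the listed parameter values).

dq_C1/dt = F_Sf1 - 2*p_I1/9 - q_C1/12

bond 3 |Sf1  (Sf1 (Sf) sets flow on bond)
bond 2 |J1  (C1 integral (e out))
bond 0 |J2  (J1: bond 2 brought effort, rest push out)
bond 4 |R1  (J1 effort already set via bond 2)
bond 1 |J3  (J2: last free bond brings flow in)
bond 5 |I1  (0-jn J3 has e-setter on 1)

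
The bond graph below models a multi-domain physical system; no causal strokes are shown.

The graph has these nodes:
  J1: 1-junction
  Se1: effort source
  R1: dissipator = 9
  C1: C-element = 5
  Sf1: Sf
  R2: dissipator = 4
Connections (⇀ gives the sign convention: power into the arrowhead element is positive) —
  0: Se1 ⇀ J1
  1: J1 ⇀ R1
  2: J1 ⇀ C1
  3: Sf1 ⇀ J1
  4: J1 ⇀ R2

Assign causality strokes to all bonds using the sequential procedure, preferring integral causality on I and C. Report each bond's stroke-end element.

#0 |J1  (Se1 fixes effort; stroke away)
#3 |Sf1  (Sf1: flow source, stroke at near end)
#1 |J1  (J1 flow already set via bond 3)
#2 |J1  (1-jn J1 has f-setter on 3)
#4 |J1  (J1: bond 3 brought flow, rest push out)

bond 0 stroke→J1
bond 1 stroke→J1
bond 2 stroke→J1
bond 3 stroke→Sf1
bond 4 stroke→J1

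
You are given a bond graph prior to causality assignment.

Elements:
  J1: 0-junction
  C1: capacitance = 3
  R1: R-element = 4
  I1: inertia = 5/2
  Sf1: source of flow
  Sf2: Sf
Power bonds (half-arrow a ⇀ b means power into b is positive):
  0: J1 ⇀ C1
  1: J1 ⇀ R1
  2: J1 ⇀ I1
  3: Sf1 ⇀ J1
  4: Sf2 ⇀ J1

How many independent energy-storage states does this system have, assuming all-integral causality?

b3 |Sf1  (Sf1: flow source, stroke at near end)
b4 |Sf2  (Sf2: flow source, stroke at near end)
b0 |J1  (C1: C, integral causality)
b1 |R1  (J1: bond 0 brought effort, rest push out)
b2 |I1  (J1 effort already set via bond 0)

2  (C1, I1 all integral)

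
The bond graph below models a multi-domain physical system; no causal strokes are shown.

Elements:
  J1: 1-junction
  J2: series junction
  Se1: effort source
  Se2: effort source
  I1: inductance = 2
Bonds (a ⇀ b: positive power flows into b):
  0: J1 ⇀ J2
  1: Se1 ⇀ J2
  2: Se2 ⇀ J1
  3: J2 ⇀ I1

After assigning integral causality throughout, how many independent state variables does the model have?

1  (I1 all integral)

b1 stroke at J2  (Se1 fixes effort; stroke away)
b2 stroke at J1  (Se2 (Se) sets effort on bond)
b0 stroke at J2  (only one flow-in slot at J1)
b3 stroke at I1  (closing 1-jn rule on J2)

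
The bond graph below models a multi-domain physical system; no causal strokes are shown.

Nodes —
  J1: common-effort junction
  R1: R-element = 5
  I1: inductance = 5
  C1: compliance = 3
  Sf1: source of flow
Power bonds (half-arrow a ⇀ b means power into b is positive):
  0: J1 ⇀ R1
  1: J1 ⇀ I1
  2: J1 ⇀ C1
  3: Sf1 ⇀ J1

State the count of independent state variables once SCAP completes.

2  (C1, I1 all integral)

#3 stroke at Sf1  (Sf1 (Sf) sets flow on bond)
#1 stroke at I1  (I1 integral (f out))
#2 stroke at J1  (C1: C, integral causality)
#0 stroke at R1  (J1: bond 2 brought effort, rest push out)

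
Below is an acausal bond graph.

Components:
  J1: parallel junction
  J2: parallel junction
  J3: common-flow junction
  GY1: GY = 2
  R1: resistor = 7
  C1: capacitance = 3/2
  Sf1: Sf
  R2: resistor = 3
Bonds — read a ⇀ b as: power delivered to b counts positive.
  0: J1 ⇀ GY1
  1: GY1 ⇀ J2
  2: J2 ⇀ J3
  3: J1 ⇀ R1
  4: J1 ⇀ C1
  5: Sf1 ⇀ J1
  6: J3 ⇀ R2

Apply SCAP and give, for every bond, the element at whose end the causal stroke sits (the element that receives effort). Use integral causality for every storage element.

#0 →GY1
#1 →GY1
#2 →J2
#3 →R1
#4 →J1
#5 →Sf1
#6 →J3

β5 →Sf1  (Sf1 (Sf) sets flow on bond)
β4 →J1  (prefer integral on C1)
β0 →GY1  (J1: bond 4 brought effort, rest push out)
β3 →R1  (common-e at J1 fixed by 4)
β1 →GY1  (through GY1, causality inverts; strokes same side of GY1)
β2 →J2  (closing 0-jn rule on J2)
β6 →J3  (1-jn J3 has f-setter on 2)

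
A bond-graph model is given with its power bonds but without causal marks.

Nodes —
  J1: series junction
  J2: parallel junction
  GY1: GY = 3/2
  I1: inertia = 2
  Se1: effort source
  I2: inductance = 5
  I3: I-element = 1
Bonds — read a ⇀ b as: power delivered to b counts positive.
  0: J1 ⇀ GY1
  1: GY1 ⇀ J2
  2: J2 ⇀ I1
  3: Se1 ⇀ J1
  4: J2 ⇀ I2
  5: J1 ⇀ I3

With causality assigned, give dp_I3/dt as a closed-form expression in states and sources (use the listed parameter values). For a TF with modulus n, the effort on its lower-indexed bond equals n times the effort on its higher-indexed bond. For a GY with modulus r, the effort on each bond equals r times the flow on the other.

#3 →J1  (Se1 fixes effort; stroke away)
#2 →I1  (I1 outputs flow p/I1)
#4 →I2  (I2 outputs flow p/I2)
#1 →J2  (J2 needs exactly one e-in)
#0 →J1  (GY GY1: same side as bond 1)
#5 →I3  (J1: last free bond brings flow in)

dp_I3/dt = E_Se1 - 3*p_I1/4 - 3*p_I2/10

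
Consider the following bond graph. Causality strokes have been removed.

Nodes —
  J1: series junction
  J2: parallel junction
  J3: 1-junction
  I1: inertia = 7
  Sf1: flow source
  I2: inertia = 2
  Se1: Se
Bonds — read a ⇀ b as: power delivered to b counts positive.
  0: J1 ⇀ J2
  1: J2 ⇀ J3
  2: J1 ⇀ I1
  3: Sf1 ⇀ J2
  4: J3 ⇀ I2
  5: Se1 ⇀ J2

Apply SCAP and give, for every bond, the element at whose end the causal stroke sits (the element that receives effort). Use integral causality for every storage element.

β3 stroke at Sf1  (source Sf1 imposes f)
β5 stroke at J2  (Se1 fixes effort; stroke away)
β0 stroke at J1  (J2 effort already set via bond 5)
β1 stroke at J3  (0-jn J2 has e-setter on 5)
β4 stroke at I2  (only one flow-in slot at J3)
β2 stroke at I1  (closing 1-jn rule on J1)

β0 →J1
β1 →J3
β2 →I1
β3 →Sf1
β4 →I2
β5 →J2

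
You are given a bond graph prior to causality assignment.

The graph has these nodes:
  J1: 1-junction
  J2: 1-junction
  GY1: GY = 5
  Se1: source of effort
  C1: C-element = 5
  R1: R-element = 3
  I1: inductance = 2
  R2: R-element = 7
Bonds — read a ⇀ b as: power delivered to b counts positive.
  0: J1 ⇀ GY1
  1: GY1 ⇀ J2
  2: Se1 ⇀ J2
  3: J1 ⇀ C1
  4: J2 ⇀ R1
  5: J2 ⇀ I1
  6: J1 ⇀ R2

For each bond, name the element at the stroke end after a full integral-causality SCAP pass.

#0 →J1
#1 →J2
#2 →J2
#3 →J1
#4 →J2
#5 →I1
#6 →R2

#2 stroke→J2  (Se1 fixes effort; stroke away)
#3 stroke→J1  (C1 outputs effort q/C1)
#5 stroke→I1  (I1 outputs flow p/I1)
#1 stroke→J2  (common-f at J2 fixed by 5)
#4 stroke→J2  (1-jn J2 has f-setter on 5)
#0 stroke→J1  (through GY1, causality inverts; strokes same side of GY1)
#6 stroke→R2  (J1 needs exactly one f-in)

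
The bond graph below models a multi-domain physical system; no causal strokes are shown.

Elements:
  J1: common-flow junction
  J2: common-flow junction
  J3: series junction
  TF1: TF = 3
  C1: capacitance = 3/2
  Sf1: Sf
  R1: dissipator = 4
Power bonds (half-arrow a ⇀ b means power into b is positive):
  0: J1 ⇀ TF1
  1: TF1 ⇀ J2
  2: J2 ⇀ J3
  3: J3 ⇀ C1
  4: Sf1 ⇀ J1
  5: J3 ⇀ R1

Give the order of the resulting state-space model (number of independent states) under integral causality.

1  (C1 all integral)

#4 →Sf1  (Sf1 fixes flow; stroke at Sf1)
#0 →J1  (1-jn J1 has f-setter on 4)
#1 →TF1  (through TF1, causality passes straight; one stroke at TF1)
#2 →J2  (J2: bond 1 brought flow, rest push out)
#3 →J3  (J3 flow already set via bond 2)
#5 →J3  (common-f at J3 fixed by 2)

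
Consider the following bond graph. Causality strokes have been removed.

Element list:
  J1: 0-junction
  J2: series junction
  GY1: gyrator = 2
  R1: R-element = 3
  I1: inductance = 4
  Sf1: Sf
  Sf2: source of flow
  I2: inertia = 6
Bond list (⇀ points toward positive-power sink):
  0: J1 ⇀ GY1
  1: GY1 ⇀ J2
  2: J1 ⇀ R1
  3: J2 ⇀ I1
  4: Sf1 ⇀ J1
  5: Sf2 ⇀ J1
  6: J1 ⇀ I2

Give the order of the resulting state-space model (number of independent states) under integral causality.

#4 stroke at Sf1  (Sf1: flow source, stroke at near end)
#5 stroke at Sf2  (Sf2: flow source, stroke at near end)
#3 stroke at I1  (I1: I, integral causality)
#1 stroke at J2  (J2 flow already set via bond 3)
#0 stroke at J1  (GY GY1: same side as bond 1)
#2 stroke at R1  (J1 effort already set via bond 0)
#6 stroke at I2  (common-e at J1 fixed by 0)

2  (I1, I2 all integral)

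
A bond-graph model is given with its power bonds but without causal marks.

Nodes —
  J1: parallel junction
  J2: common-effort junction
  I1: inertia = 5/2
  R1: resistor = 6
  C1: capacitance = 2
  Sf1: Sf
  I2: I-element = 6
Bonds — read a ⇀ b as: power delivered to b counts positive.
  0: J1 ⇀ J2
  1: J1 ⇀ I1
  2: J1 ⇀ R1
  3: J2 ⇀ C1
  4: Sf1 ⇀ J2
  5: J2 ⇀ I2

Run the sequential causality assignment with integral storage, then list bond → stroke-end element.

bond 0 stroke at J1
bond 1 stroke at I1
bond 2 stroke at R1
bond 3 stroke at J2
bond 4 stroke at Sf1
bond 5 stroke at I2

β4 →Sf1  (source Sf1 imposes f)
β1 →I1  (I1 integral (f out))
β3 →J2  (prefer integral on C1)
β0 →J1  (0-jn J2 has e-setter on 3)
β5 →I2  (J2: bond 3 brought effort, rest push out)
β2 →R1  (common-e at J1 fixed by 0)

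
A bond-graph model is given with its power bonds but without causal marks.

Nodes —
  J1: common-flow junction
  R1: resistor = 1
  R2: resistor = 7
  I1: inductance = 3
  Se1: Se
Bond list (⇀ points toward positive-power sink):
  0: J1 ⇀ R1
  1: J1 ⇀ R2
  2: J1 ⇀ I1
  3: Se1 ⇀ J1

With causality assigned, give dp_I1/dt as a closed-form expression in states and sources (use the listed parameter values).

dp_I1/dt = E_Se1 - 8*p_I1/3

#3 |J1  (source Se1 imposes e)
#2 |I1  (I1 integral (f out))
#0 |J1  (J1 flow already set via bond 2)
#1 |J1  (common-f at J1 fixed by 2)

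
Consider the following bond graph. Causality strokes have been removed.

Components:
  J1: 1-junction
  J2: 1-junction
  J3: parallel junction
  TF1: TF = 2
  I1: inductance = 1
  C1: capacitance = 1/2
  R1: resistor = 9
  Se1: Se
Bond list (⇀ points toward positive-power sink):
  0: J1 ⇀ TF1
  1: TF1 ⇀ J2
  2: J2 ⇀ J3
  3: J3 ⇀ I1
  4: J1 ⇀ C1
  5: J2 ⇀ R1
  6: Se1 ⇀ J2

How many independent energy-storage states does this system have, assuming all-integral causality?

2  (C1, I1 all integral)

β6 stroke at J2  (Se1: effort source, stroke at far end)
β3 stroke at I1  (I1: I, integral causality)
β2 stroke at J3  (J3: last free bond brings effort in)
β1 stroke at J2  (J2 flow already set via bond 2)
β5 stroke at J2  (1-jn J2 has f-setter on 2)
β0 stroke at TF1  (TF1: transformer flips bond 1)
β4 stroke at J1  (common-f at J1 fixed by 0)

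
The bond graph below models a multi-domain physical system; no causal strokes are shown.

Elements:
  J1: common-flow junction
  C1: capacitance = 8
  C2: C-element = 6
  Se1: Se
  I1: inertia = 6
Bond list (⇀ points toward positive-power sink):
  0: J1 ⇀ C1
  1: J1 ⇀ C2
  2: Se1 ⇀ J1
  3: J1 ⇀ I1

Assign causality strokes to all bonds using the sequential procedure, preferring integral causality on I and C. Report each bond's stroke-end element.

bond 2 stroke at J1  (Se1 (Se) sets effort on bond)
bond 0 stroke at J1  (prefer integral on C1)
bond 1 stroke at J1  (prefer integral on C2)
bond 3 stroke at I1  (J1 needs exactly one f-in)

b0 stroke→J1
b1 stroke→J1
b2 stroke→J1
b3 stroke→I1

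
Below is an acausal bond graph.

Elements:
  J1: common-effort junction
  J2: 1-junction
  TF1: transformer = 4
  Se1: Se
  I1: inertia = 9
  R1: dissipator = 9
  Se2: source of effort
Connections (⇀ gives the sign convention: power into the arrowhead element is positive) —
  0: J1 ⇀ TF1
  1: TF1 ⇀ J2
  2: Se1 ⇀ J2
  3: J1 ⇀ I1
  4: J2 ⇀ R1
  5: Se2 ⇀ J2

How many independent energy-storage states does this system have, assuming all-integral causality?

β2 stroke→J2  (Se1 fixes effort; stroke away)
β5 stroke→J2  (Se2 fixes effort; stroke away)
β3 stroke→I1  (I1: I, integral causality)
β0 stroke→J1  (J1 needs exactly one e-in)
β1 stroke→TF1  (TF TF1: opposite of bond 0)
β4 stroke→J2  (common-f at J2 fixed by 1)

1  (I1 all integral)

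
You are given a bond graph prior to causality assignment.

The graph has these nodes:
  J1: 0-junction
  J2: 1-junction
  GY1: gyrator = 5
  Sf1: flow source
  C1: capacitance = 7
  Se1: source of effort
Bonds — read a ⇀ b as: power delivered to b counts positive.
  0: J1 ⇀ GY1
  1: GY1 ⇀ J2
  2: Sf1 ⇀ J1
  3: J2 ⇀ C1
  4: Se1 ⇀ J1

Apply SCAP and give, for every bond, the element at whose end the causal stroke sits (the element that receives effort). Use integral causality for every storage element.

bond 0 |GY1
bond 1 |GY1
bond 2 |Sf1
bond 3 |J2
bond 4 |J1

#2 stroke→Sf1  (Sf1 fixes flow; stroke at Sf1)
#4 stroke→J1  (Se1 fixes effort; stroke away)
#0 stroke→GY1  (0-jn J1 has e-setter on 4)
#1 stroke→GY1  (GY GY1: same side as bond 0)
#3 stroke→J2  (J2 flow already set via bond 1)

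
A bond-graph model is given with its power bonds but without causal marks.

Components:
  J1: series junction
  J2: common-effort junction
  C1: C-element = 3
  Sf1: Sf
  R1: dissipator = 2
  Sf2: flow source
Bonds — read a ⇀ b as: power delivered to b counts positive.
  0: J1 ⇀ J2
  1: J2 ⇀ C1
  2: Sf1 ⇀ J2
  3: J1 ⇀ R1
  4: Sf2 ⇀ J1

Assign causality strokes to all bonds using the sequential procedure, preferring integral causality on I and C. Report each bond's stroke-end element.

bond 2 stroke at Sf1  (Sf1 fixes flow; stroke at Sf1)
bond 4 stroke at Sf2  (Sf2: flow source, stroke at near end)
bond 0 stroke at J1  (1-jn J1 has f-setter on 4)
bond 3 stroke at J1  (J1 flow already set via bond 4)
bond 1 stroke at J2  (only one effort-in slot at J2)

#0 stroke→J1
#1 stroke→J2
#2 stroke→Sf1
#3 stroke→J1
#4 stroke→Sf2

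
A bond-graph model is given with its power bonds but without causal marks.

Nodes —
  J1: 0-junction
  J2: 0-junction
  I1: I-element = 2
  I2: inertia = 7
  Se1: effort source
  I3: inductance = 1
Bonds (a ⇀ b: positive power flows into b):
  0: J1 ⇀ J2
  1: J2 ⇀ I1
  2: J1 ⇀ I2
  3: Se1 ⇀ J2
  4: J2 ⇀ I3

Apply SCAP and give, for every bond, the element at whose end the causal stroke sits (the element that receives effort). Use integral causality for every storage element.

#3 →J2  (source Se1 imposes e)
#0 →J1  (J2 effort already set via bond 3)
#1 →I1  (J2: bond 3 brought effort, rest push out)
#4 →I3  (J2: bond 3 brought effort, rest push out)
#2 →I2  (0-jn J1 has e-setter on 0)

#0 stroke→J1
#1 stroke→I1
#2 stroke→I2
#3 stroke→J2
#4 stroke→I3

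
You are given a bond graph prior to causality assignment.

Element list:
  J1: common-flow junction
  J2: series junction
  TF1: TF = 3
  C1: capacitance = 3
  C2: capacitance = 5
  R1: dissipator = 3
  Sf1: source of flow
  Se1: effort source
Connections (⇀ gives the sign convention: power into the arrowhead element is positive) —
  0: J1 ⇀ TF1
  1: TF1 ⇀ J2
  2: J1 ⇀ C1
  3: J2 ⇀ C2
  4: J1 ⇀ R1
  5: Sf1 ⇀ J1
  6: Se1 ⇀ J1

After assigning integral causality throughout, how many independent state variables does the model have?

b5 stroke at Sf1  (source Sf1 imposes f)
b6 stroke at J1  (Se1: effort source, stroke at far end)
b0 stroke at J1  (J1 flow already set via bond 5)
b2 stroke at J1  (common-f at J1 fixed by 5)
b4 stroke at J1  (1-jn J1 has f-setter on 5)
b1 stroke at TF1  (TF TF1: opposite of bond 0)
b3 stroke at J2  (J2 flow already set via bond 1)

2  (C1, C2 all integral)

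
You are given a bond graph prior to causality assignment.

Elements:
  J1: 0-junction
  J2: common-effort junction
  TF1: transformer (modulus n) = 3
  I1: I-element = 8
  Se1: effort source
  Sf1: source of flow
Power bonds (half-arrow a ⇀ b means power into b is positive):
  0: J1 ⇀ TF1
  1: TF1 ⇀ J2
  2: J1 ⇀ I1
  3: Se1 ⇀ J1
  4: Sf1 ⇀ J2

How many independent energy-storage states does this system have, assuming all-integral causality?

#3 |J1  (Se1 (Se) sets effort on bond)
#4 |Sf1  (Sf1 fixes flow; stroke at Sf1)
#0 |TF1  (J1: bond 3 brought effort, rest push out)
#2 |I1  (J1 effort already set via bond 3)
#1 |J2  (closing 0-jn rule on J2)

1  (I1 all integral)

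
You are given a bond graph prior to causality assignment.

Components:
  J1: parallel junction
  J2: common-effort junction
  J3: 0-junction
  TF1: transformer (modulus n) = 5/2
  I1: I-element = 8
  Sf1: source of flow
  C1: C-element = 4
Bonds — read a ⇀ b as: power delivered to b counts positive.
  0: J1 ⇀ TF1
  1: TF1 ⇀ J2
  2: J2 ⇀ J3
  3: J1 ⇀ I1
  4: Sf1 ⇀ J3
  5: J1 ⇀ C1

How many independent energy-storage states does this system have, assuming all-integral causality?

2  (C1, I1 all integral)

b4 →Sf1  (Sf1 fixes flow; stroke at Sf1)
b2 →J3  (closing 0-jn rule on J3)
b1 →J2  (J2 needs exactly one e-in)
b0 →TF1  (TF TF1: opposite of bond 1)
b3 →I1  (I1 outputs flow p/I1)
b5 →J1  (only one effort-in slot at J1)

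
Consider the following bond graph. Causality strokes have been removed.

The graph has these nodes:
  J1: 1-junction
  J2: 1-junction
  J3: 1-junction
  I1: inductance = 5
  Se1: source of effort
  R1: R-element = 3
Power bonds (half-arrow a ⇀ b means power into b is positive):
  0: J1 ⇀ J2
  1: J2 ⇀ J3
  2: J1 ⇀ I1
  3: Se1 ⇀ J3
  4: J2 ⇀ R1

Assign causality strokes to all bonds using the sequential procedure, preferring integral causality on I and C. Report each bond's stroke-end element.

b3 stroke→J3  (Se1: effort source, stroke at far end)
b1 stroke→J2  (J3 needs exactly one f-in)
b2 stroke→I1  (prefer integral on I1)
b0 stroke→J1  (1-jn J1 has f-setter on 2)
b4 stroke→J2  (J2: bond 0 brought flow, rest push out)

#0 stroke at J1
#1 stroke at J2
#2 stroke at I1
#3 stroke at J3
#4 stroke at J2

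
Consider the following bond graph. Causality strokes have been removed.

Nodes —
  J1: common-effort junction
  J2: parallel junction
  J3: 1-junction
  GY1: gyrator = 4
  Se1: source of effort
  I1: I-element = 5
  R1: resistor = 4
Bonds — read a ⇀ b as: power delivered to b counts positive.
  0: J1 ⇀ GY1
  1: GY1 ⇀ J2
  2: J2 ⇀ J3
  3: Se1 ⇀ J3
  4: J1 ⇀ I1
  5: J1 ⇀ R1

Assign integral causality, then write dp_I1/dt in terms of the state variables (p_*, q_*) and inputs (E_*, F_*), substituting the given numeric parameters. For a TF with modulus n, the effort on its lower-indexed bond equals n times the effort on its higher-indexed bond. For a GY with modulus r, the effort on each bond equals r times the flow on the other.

dp_I1/dt = E_Se1 - 4*p_I1/5

#3 →J3  (Se1: effort source, stroke at far end)
#2 →J2  (only one flow-in slot at J3)
#1 →GY1  (common-e at J2 fixed by 2)
#0 →GY1  (GY GY1: same side as bond 1)
#4 →I1  (I1: I, integral causality)
#5 →J1  (J1: last free bond brings effort in)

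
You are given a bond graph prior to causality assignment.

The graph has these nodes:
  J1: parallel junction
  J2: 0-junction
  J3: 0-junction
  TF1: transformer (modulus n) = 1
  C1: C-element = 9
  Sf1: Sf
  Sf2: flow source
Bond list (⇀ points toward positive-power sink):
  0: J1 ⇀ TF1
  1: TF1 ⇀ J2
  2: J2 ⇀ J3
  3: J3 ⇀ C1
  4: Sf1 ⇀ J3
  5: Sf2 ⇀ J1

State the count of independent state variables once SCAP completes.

bond 4 stroke at Sf1  (source Sf1 imposes f)
bond 5 stroke at Sf2  (Sf2 (Sf) sets flow on bond)
bond 0 stroke at J1  (J1 needs exactly one e-in)
bond 1 stroke at TF1  (TF1 one-in-one-out from 0)
bond 2 stroke at J2  (J2 needs exactly one e-in)
bond 3 stroke at J3  (only one effort-in slot at J3)

1  (C1 all integral)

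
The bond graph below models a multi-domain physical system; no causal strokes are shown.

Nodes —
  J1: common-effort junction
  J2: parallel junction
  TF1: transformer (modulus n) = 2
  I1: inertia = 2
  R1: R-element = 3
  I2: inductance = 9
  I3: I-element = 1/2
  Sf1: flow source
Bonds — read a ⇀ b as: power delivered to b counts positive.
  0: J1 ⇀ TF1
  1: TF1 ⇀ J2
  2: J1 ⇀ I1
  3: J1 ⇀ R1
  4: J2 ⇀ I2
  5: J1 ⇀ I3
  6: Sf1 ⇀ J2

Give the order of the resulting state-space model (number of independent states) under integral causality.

3  (I1, I2, I3 all integral)

#6 →Sf1  (Sf1 (Sf) sets flow on bond)
#2 →I1  (I1 outputs flow p/I1)
#4 →I2  (prefer integral on I2)
#1 →J2  (J2 needs exactly one e-in)
#0 →TF1  (TF1: transformer flips bond 1)
#5 →I3  (prefer integral on I3)
#3 →J1  (closing 0-jn rule on J1)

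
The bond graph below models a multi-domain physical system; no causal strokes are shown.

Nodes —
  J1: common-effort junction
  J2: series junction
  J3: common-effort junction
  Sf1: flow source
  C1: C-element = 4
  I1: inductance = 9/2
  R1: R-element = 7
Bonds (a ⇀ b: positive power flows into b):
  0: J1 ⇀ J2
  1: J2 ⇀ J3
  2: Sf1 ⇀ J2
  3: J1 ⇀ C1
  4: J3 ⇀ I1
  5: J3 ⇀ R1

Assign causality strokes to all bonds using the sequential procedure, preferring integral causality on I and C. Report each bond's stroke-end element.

#0 stroke→J2
#1 stroke→J2
#2 stroke→Sf1
#3 stroke→J1
#4 stroke→I1
#5 stroke→J3

bond 2 stroke at Sf1  (source Sf1 imposes f)
bond 0 stroke at J2  (common-f at J2 fixed by 2)
bond 1 stroke at J2  (J2: bond 2 brought flow, rest push out)
bond 3 stroke at J1  (only one effort-in slot at J1)
bond 4 stroke at I1  (I1: I, integral causality)
bond 5 stroke at J3  (only one effort-in slot at J3)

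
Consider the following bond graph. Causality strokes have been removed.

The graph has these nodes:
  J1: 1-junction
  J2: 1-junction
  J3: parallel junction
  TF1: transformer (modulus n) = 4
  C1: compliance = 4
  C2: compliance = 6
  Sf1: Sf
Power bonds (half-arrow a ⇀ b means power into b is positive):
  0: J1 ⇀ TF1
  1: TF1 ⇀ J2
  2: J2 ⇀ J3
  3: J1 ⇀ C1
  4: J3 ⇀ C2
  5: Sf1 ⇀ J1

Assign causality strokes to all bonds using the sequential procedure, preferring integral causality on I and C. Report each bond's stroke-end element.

bond 0 |J1
bond 1 |TF1
bond 2 |J2
bond 3 |J1
bond 4 |J3
bond 5 |Sf1

β5 stroke at Sf1  (Sf1 fixes flow; stroke at Sf1)
β0 stroke at J1  (J1 flow already set via bond 5)
β3 stroke at J1  (J1 flow already set via bond 5)
β1 stroke at TF1  (TF1: transformer flips bond 0)
β2 stroke at J2  (common-f at J2 fixed by 1)
β4 stroke at J3  (J3: last free bond brings effort in)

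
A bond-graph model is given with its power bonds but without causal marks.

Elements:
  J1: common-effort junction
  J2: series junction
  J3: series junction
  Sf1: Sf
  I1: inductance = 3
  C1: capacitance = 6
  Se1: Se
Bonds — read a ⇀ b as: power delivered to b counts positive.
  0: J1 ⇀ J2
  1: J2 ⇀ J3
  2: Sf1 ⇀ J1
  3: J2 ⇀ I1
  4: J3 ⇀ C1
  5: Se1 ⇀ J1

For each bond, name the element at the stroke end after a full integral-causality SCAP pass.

#0 stroke at J2
#1 stroke at J2
#2 stroke at Sf1
#3 stroke at I1
#4 stroke at J3
#5 stroke at J1

b2 stroke at Sf1  (Sf1 fixes flow; stroke at Sf1)
b5 stroke at J1  (Se1: effort source, stroke at far end)
b0 stroke at J2  (J1 effort already set via bond 5)
b3 stroke at I1  (prefer integral on I1)
b1 stroke at J2  (common-f at J2 fixed by 3)
b4 stroke at J3  (J3 flow already set via bond 1)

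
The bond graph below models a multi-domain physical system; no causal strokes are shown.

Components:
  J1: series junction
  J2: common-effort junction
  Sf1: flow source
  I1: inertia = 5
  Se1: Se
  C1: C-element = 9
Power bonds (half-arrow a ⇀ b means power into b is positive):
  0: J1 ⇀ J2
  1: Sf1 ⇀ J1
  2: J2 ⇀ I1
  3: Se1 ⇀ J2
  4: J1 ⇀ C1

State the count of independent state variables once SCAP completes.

2  (C1, I1 all integral)

b1 stroke→Sf1  (Sf1 fixes flow; stroke at Sf1)
b3 stroke→J2  (source Se1 imposes e)
b0 stroke→J1  (common-f at J1 fixed by 1)
b4 stroke→J1  (common-f at J1 fixed by 1)
b2 stroke→I1  (0-jn J2 has e-setter on 3)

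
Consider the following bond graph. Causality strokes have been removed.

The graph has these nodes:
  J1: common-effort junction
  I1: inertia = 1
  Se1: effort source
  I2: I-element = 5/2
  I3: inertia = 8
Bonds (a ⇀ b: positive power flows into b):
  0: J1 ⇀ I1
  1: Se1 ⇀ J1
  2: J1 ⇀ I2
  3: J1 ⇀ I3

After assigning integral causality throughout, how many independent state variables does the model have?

3  (I1, I2, I3 all integral)

bond 1 stroke at J1  (Se1 (Se) sets effort on bond)
bond 0 stroke at I1  (J1 effort already set via bond 1)
bond 2 stroke at I2  (J1: bond 1 brought effort, rest push out)
bond 3 stroke at I3  (J1 effort already set via bond 1)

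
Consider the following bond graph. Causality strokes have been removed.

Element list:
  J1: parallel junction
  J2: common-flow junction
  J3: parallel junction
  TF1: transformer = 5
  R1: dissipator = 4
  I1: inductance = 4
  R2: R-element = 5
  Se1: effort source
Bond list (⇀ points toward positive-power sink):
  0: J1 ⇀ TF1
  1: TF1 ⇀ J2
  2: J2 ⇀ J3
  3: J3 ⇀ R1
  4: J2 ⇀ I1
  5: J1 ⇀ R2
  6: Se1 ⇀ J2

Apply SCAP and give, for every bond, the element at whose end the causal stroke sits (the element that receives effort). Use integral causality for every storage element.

bond 6 →J2  (source Se1 imposes e)
bond 4 →I1  (I1: I, integral causality)
bond 1 →J2  (J2: bond 4 brought flow, rest push out)
bond 2 →J2  (common-f at J2 fixed by 4)
bond 3 →J3  (closing 0-jn rule on J3)
bond 0 →TF1  (TF1: transformer flips bond 1)
bond 5 →J1  (J1 needs exactly one e-in)

#0 stroke→TF1
#1 stroke→J2
#2 stroke→J2
#3 stroke→J3
#4 stroke→I1
#5 stroke→J1
#6 stroke→J2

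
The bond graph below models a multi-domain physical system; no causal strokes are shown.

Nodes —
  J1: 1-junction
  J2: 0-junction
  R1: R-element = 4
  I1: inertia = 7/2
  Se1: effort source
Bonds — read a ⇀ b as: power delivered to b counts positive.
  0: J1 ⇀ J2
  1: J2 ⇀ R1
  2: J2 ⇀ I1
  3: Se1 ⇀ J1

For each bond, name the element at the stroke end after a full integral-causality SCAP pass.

#0 |J2
#1 |R1
#2 |I1
#3 |J1

bond 3 stroke at J1  (Se1 (Se) sets effort on bond)
bond 0 stroke at J2  (closing 1-jn rule on J1)
bond 1 stroke at R1  (common-e at J2 fixed by 0)
bond 2 stroke at I1  (J2 effort already set via bond 0)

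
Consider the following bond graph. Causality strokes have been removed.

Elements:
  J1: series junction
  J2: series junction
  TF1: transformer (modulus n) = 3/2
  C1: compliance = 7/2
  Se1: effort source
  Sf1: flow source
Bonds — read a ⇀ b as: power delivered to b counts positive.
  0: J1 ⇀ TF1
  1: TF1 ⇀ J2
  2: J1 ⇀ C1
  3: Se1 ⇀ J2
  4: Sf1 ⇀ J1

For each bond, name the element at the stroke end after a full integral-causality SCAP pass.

#3 stroke→J2  (Se1 (Se) sets effort on bond)
#4 stroke→Sf1  (source Sf1 imposes f)
#0 stroke→J1  (1-jn J1 has f-setter on 4)
#2 stroke→J1  (common-f at J1 fixed by 4)
#1 stroke→TF1  (closing 1-jn rule on J2)

b0 stroke→J1
b1 stroke→TF1
b2 stroke→J1
b3 stroke→J2
b4 stroke→Sf1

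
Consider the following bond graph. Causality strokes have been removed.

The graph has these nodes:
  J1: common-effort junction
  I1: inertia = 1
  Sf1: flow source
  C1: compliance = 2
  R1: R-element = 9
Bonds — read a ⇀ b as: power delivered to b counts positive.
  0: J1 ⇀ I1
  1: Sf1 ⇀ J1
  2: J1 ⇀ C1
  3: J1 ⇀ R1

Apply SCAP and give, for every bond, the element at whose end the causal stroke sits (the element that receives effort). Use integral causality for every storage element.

b1 stroke at Sf1  (source Sf1 imposes f)
b0 stroke at I1  (I1 outputs flow p/I1)
b2 stroke at J1  (C1 outputs effort q/C1)
b3 stroke at R1  (J1: bond 2 brought effort, rest push out)

bond 0 |I1
bond 1 |Sf1
bond 2 |J1
bond 3 |R1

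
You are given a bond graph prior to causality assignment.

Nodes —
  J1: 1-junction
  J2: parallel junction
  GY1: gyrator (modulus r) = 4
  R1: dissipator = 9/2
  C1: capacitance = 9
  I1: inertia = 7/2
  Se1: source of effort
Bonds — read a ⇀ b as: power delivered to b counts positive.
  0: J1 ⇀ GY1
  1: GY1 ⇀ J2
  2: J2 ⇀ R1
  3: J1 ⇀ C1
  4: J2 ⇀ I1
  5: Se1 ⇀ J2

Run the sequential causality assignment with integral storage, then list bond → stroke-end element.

#5 stroke at J2  (Se1 (Se) sets effort on bond)
#1 stroke at GY1  (0-jn J2 has e-setter on 5)
#2 stroke at R1  (J2 effort already set via bond 5)
#4 stroke at I1  (J2: bond 5 brought effort, rest push out)
#0 stroke at GY1  (through GY1, causality inverts; strokes same side of GY1)
#3 stroke at J1  (J1: bond 0 brought flow, rest push out)

b0 →GY1
b1 →GY1
b2 →R1
b3 →J1
b4 →I1
b5 →J2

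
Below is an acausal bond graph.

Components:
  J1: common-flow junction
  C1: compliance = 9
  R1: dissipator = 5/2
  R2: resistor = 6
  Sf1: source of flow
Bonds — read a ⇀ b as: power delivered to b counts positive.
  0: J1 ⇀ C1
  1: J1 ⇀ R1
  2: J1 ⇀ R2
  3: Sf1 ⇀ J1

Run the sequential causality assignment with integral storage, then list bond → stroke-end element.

bond 3 stroke→Sf1  (Sf1: flow source, stroke at near end)
bond 0 stroke→J1  (common-f at J1 fixed by 3)
bond 1 stroke→J1  (J1 flow already set via bond 3)
bond 2 stroke→J1  (common-f at J1 fixed by 3)

b0 →J1
b1 →J1
b2 →J1
b3 →Sf1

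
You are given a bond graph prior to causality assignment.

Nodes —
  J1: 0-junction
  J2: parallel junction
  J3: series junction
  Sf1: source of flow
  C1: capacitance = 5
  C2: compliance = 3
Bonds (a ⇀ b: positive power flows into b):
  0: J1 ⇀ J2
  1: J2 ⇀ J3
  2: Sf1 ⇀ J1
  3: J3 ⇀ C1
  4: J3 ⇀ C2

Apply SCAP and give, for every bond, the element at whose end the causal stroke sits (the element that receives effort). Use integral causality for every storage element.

β2 stroke→Sf1  (Sf1 (Sf) sets flow on bond)
β0 stroke→J1  (closing 0-jn rule on J1)
β1 stroke→J2  (only one effort-in slot at J2)
β3 stroke→J3  (J3 flow already set via bond 1)
β4 stroke→J3  (J3 flow already set via bond 1)

#0 stroke at J1
#1 stroke at J2
#2 stroke at Sf1
#3 stroke at J3
#4 stroke at J3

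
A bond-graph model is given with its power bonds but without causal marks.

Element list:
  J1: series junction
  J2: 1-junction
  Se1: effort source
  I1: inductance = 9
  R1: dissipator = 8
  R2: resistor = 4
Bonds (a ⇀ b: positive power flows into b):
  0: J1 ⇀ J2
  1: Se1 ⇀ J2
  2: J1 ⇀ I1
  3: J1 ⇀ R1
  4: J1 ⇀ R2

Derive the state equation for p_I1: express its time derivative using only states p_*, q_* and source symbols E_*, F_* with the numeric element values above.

dp_I1/dt = E_Se1 - 4*p_I1/3

#1 →J2  (Se1 (Se) sets effort on bond)
#0 →J1  (only one flow-in slot at J2)
#2 →I1  (I1: I, integral causality)
#3 →J1  (common-f at J1 fixed by 2)
#4 →J1  (common-f at J1 fixed by 2)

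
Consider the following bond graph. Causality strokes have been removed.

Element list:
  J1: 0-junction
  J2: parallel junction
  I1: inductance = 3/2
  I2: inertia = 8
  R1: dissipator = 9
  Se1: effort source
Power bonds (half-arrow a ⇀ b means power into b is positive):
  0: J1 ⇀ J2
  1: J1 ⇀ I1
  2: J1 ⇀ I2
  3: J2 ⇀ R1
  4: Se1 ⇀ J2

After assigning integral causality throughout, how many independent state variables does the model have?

#4 stroke→J2  (Se1 (Se) sets effort on bond)
#0 stroke→J1  (J2: bond 4 brought effort, rest push out)
#3 stroke→R1  (J2 effort already set via bond 4)
#1 stroke→I1  (J1: bond 0 brought effort, rest push out)
#2 stroke→I2  (J1: bond 0 brought effort, rest push out)

2  (I1, I2 all integral)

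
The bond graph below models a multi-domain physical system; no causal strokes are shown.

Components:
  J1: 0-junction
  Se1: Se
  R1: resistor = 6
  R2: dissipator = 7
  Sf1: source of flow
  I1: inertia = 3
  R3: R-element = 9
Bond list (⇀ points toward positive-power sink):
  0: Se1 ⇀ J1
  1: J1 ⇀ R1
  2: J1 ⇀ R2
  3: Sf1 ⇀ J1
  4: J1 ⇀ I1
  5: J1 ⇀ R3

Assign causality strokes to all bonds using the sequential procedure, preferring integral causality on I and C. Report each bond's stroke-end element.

#0 stroke at J1  (Se1: effort source, stroke at far end)
#3 stroke at Sf1  (Sf1: flow source, stroke at near end)
#1 stroke at R1  (0-jn J1 has e-setter on 0)
#2 stroke at R2  (J1: bond 0 brought effort, rest push out)
#4 stroke at I1  (common-e at J1 fixed by 0)
#5 stroke at R3  (J1: bond 0 brought effort, rest push out)

#0 stroke→J1
#1 stroke→R1
#2 stroke→R2
#3 stroke→Sf1
#4 stroke→I1
#5 stroke→R3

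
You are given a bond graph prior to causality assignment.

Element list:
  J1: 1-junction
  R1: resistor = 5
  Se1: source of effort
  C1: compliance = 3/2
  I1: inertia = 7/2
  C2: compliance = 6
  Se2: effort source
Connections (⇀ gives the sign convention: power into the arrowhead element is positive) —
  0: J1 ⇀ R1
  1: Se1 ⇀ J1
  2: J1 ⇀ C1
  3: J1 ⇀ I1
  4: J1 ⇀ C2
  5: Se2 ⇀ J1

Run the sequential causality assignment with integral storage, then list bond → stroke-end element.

β0 →J1
β1 →J1
β2 →J1
β3 →I1
β4 →J1
β5 →J1

#1 →J1  (Se1: effort source, stroke at far end)
#5 →J1  (source Se2 imposes e)
#2 →J1  (C1 outputs effort q/C1)
#3 →I1  (I1 outputs flow p/I1)
#0 →J1  (common-f at J1 fixed by 3)
#4 →J1  (J1: bond 3 brought flow, rest push out)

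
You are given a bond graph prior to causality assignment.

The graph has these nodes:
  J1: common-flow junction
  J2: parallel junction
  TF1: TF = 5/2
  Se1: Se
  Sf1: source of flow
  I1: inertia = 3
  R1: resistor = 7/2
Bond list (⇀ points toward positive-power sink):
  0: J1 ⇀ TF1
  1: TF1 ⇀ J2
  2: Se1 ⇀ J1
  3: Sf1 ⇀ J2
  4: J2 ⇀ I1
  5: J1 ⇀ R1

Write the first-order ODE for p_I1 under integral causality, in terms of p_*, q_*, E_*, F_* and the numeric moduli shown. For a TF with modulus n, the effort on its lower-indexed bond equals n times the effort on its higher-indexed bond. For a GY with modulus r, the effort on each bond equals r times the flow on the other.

dp_I1/dt = 2*E_Se1/5 + 14*F_Sf1/25 - 14*p_I1/75

β2 stroke→J1  (Se1 fixes effort; stroke away)
β3 stroke→Sf1  (Sf1 fixes flow; stroke at Sf1)
β4 stroke→I1  (I1 outputs flow p/I1)
β1 stroke→J2  (only one effort-in slot at J2)
β0 stroke→TF1  (TF TF1: opposite of bond 1)
β5 stroke→J1  (common-f at J1 fixed by 0)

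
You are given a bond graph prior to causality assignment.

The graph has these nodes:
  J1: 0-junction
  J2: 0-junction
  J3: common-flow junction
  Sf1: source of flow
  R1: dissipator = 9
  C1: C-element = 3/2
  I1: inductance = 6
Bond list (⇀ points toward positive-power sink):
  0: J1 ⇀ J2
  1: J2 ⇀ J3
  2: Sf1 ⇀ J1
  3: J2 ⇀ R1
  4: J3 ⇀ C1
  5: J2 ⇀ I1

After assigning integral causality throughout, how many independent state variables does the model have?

2  (C1, I1 all integral)

β2 stroke at Sf1  (source Sf1 imposes f)
β0 stroke at J1  (only one effort-in slot at J1)
β4 stroke at J3  (C1 outputs effort q/C1)
β1 stroke at J2  (closing 1-jn rule on J3)
β3 stroke at R1  (J2 effort already set via bond 1)
β5 stroke at I1  (J2: bond 1 brought effort, rest push out)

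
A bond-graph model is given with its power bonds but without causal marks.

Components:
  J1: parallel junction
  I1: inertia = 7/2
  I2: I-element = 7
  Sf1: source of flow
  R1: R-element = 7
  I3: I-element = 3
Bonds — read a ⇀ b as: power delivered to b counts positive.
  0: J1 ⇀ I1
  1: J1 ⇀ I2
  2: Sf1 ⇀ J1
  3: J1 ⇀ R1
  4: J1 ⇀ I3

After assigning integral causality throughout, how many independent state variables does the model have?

3  (I1, I2, I3 all integral)

bond 2 →Sf1  (Sf1: flow source, stroke at near end)
bond 0 →I1  (I1 integral (f out))
bond 1 →I2  (I2 integral (f out))
bond 4 →I3  (I3 outputs flow p/I3)
bond 3 →J1  (J1 needs exactly one e-in)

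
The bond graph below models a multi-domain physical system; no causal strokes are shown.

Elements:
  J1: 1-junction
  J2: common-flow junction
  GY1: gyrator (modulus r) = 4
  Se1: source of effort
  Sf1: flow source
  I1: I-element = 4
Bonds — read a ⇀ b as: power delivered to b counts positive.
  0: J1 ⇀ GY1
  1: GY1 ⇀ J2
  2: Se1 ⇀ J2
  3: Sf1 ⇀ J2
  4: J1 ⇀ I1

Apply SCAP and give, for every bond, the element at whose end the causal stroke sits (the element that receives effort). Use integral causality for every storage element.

bond 2 |J2  (Se1 (Se) sets effort on bond)
bond 3 |Sf1  (Sf1 fixes flow; stroke at Sf1)
bond 1 |J2  (1-jn J2 has f-setter on 3)
bond 0 |J1  (through GY1, causality inverts; strokes same side of GY1)
bond 4 |I1  (J1 needs exactly one f-in)

b0 →J1
b1 →J2
b2 →J2
b3 →Sf1
b4 →I1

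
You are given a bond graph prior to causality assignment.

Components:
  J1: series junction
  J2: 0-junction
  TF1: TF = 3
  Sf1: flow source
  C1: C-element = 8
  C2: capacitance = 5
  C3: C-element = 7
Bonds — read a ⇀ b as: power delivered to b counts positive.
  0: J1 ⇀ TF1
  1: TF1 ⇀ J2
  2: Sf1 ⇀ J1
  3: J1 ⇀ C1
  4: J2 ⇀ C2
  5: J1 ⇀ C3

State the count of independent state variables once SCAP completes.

b2 →Sf1  (Sf1 fixes flow; stroke at Sf1)
b0 →J1  (common-f at J1 fixed by 2)
b3 →J1  (J1 flow already set via bond 2)
b5 →J1  (J1 flow already set via bond 2)
b1 →TF1  (TF1: transformer flips bond 0)
b4 →J2  (only one effort-in slot at J2)

3  (C1, C2, C3 all integral)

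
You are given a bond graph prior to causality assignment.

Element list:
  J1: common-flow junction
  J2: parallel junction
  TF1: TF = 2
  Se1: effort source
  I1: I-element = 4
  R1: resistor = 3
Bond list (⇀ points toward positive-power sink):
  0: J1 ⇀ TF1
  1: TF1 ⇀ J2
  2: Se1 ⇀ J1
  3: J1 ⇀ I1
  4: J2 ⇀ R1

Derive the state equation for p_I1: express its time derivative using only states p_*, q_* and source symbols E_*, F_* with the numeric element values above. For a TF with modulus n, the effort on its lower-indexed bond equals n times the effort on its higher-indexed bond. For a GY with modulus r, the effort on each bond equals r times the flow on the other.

bond 2 stroke→J1  (Se1: effort source, stroke at far end)
bond 3 stroke→I1  (I1 outputs flow p/I1)
bond 0 stroke→J1  (J1: bond 3 brought flow, rest push out)
bond 1 stroke→TF1  (TF1 one-in-one-out from 0)
bond 4 stroke→J2  (J2: last free bond brings effort in)

dp_I1/dt = E_Se1 - 3*p_I1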